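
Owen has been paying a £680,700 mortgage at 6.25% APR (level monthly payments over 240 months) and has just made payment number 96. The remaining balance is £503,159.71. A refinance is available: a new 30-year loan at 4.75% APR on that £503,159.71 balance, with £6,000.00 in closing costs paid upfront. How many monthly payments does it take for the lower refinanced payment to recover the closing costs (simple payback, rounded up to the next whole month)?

Current payment = 680,700 × 6.25%/12 / (1 − (1+0.0052083)^−240) = £4,975.43.
Refinanced payment = 503,159.71 × 0.0039583 / (1 − (1+0.0039583)^−360) = £2,624.72.
Monthly savings = £4,975.43 − £2,624.72 = £2,350.71.
Break-even = £6,000.00 / £2,350.71 = 2.55 → 3 months.

3 months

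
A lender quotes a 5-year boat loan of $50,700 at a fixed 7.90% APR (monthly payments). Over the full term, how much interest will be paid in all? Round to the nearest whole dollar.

$10,835

At 7.90% the monthly rate is 0.0065833, so the payment is 50,700 × 0.0065833 / (1 − 1.0065833^−60) = $1,025.59.
Total paid = 60 × $1,025.59 = $61,535.40; interest = $61,535.40 − $50,700 = $10,835.40.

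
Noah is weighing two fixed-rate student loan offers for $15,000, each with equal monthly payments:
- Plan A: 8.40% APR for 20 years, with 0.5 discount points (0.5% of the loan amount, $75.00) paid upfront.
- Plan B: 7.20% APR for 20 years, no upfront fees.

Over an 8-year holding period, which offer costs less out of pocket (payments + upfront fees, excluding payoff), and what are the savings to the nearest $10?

Plan A: monthly rate = 8.4%/12 = 0.0070000; payment = 15,000 × 0.0070000 / (1 − (1+0.0070000)^−240) = $129.23.
Plan B: at 7.20% the monthly rate is 0.0060000, so the payment is 15,000 × 0.0060000 / (1 − 1.0060000^−240) = $118.10.
Over 96 months: Plan A costs 96 × $129.23 + $75.00 = $12,481.08; Plan B costs 96 × $118.10 = $11,337.60.
Plan B is cheaper by $12,481.08 − $11,337.60 = $1,143.48.

Plan B by $1,140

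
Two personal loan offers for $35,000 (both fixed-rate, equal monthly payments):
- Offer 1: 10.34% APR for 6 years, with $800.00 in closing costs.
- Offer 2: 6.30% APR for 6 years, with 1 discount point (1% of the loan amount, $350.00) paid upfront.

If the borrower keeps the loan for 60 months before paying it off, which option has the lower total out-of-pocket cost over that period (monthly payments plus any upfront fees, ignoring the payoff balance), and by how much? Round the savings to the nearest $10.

Offer 2 by $4,610

Offer 1: monthly rate = 10.34%/12 = 0.0086167; payment = 35,000 × 0.0086167 / (1 − (1+0.0086167)^−72) = $654.42.
Offer 2: at 6.30% the monthly rate is 0.0052500, so the payment is 35,000 × 0.0052500 / (1 − 1.0052500^−72) = $585.02.
Over 60 months: Offer 1 costs 60 × $654.42 + $800.00 = $40,065.20; Offer 2 costs 60 × $585.02 + $350.00 = $35,451.20.
Offer 2 is cheaper by $40,065.20 − $35,451.20 = $4,614.00.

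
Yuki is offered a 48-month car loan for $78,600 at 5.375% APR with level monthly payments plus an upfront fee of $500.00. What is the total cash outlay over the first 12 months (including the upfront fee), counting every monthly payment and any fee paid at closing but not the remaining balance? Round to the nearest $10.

$22,380

Monthly rate = 5.375%/12 = 0.0044792; payment = 78,600 × 0.0044792 / (1 − (1+0.0044792)^−48) = $1,823.48.
Total outlay = 12 × $1,823.48 + $500.00 = $22,381.76.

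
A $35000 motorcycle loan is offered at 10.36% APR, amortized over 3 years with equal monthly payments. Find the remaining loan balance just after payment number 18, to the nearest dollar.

With monthly rate i = 10.36%/12 = 0.0086333, the balance after k of n payments is P · [(1+i)^n − (1+i)^k] / [(1+i)^n − 1].
(1+0.0086333)^36 = 1.36269731 and (1+0.0086333)^18 = 1.16734627, so the balance is 35,000 × (1.36269731 − 1.16734627) / (1.36269731 − 1) = $18,851.22.

$18,851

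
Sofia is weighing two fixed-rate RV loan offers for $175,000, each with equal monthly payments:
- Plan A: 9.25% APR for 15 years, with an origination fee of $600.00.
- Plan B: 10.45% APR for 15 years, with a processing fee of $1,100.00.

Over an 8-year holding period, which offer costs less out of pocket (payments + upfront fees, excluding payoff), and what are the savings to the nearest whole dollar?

Plan A: at 9.25% the monthly rate is 0.0077083, so the payment is 175,000 × 0.0077083 / (1 − 1.0077083^−180) = $1,801.09.
Plan B: at 10.45% the monthly rate is 0.0087083, so the payment is 175,000 × 0.0087083 / (1 − 1.0087083^−180) = $1,929.03.
Over 96 months: Plan A costs 96 × $1,801.09 + $600.00 = $173,504.64; Plan B costs 96 × $1,929.03 + $1,100.00 = $186,286.88.
Plan A is cheaper by $186,286.88 − $173,504.64 = $12,782.24.

Plan A by $12,782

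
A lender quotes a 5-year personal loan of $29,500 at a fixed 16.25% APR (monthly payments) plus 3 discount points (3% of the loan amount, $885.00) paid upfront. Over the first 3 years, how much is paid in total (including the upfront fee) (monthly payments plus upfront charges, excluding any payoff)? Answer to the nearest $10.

$26,850

Monthly rate = 16.25%/12 = 0.0135417; payment = 29,500 × 0.0135417 / (1 − (1+0.0135417)^−60) = $721.31.
Total outlay = 36 × $721.31 + $885.00 = $26,852.16.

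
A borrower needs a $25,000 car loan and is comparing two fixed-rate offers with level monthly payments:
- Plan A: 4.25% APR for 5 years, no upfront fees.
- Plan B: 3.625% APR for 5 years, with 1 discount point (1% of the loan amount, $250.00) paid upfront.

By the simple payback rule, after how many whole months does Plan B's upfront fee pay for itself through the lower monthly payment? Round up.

Plan A: at 4.25% the monthly rate is 0.0035417, so the payment is 25,000 × 0.0035417 / (1 − 1.0035417^−60) = $463.24.
Plan B: monthly rate = 3.625%/12 = 0.0030208; payment = 25,000 × 0.0030208 / (1 − (1+0.0030208)^−60) = $456.19.
Monthly savings = $463.24 − $456.19 = $7.05.
Break-even = $250.00 / $7.05 = 35.46 → 36 months.

36 months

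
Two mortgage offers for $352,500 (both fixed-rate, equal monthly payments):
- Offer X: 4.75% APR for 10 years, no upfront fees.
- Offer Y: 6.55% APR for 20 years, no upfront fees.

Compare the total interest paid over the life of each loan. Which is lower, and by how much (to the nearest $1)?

Offer X by $189,742

Offer X: at 4.75% the monthly rate is 0.0039583, so the payment is 352,500 × 0.0039583 / (1 − 1.0039583^−120) = $3,695.88.
Total interest on Offer X = 120 × $3,695.88 − $352,500 = $91,005.60.
Offer Y: monthly rate = 6.55%/12 = 0.0054583; payment = 352,500 × 0.0054583 / (1 − (1+0.0054583)^−240) = $2,638.53.
Total interest on Offer Y = 240 × $2,638.53 − $352,500 = $280,747.20.
Offer X is lower by $189,741.60.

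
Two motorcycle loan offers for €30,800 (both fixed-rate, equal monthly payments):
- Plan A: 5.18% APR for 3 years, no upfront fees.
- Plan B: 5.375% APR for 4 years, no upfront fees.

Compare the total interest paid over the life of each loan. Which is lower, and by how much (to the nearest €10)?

Plan A by €980

Plan A: monthly rate = 5.18%/12 = 0.0043167; payment = 30,800 × 0.0043167 / (1 − (1+0.0043167)^−36) = €925.59.
Total interest on Plan A = 36 × €925.59 − €30,800 = €2,521.24.
Plan B: monthly rate = 5.375%/12 = 0.0044792; payment = 30,800 × 0.0044792 / (1 − (1+0.0044792)^−48) = €714.55.
Total interest on Plan B = 48 × €714.55 − €30,800 = €3,498.40.
Plan A is lower by €977.16.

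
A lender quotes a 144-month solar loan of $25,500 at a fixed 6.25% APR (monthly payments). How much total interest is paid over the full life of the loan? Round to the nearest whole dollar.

$10,810

Monthly rate = 6.25%/12 = 0.0052083; payment = 25,500 × 0.0052083 / (1 − (1+0.0052083)^−144) = $252.15.
Total paid = 144 × $252.15 = $36,309.60; interest = $36,309.60 − $25,500 = $10,809.60.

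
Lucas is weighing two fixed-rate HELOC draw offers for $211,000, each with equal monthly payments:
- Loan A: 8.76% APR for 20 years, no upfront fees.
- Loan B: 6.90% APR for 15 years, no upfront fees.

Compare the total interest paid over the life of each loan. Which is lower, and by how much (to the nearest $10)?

Loan B by $108,580

Loan A: monthly rate = 8.76%/12 = 0.0073000; payment = 211,000 × 0.0073000 / (1 − (1+0.0073000)^−240) = $1,865.98.
Total interest on Loan A = 240 × $1,865.98 − $211,000 = $236,835.20.
Loan B: monthly rate = 6.9%/12 = 0.0057500; payment = 211,000 × 0.0057500 / (1 − (1+0.0057500)^−180) = $1,884.75.
Total interest on Loan B = 180 × $1,884.75 − $211,000 = $128,255.00.
Loan B is lower by $108,580.20.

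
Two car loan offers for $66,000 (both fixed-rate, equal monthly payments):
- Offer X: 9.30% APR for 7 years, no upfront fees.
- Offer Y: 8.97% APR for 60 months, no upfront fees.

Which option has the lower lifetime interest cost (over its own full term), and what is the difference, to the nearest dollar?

Offer Y by $7,899

Offer X: at 9.30% the monthly rate is 0.0077500, so the payment is 66,000 × 0.0077500 / (1 − 1.0077500^−84) = $1,071.96.
Total interest on Offer X = 84 × $1,071.96 − $66,000 = $24,044.64.
Offer Y: at 8.97% the monthly rate is 0.0074750, so the payment is 66,000 × 0.0074750 / (1 − 1.0074750^−60) = $1,369.09.
Total interest on Offer Y = 60 × $1,369.09 − $66,000 = $16,145.40.
Offer Y is lower by $7,899.24.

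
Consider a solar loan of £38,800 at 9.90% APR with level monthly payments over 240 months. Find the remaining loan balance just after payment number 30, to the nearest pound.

£37,046

With monthly rate i = 9.9%/12 = 0.0082500, the balance after k of n payments is P · [(1+i)^n − (1+i)^k] / [(1+i)^n − 1].
(1+0.0082500)^240 = 7.18414953 and (1+0.0082500)^30 = 1.27951953, so the balance is 38,800 × (7.18414953 − 1.27951953) / (7.18414953 − 1) = £37,046.27.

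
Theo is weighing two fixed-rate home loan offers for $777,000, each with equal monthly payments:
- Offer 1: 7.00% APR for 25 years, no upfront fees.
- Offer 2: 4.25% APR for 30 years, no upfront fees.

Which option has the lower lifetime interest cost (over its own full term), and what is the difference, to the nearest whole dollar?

Offer 1: monthly rate = 7%/12 = 0.0058333; payment = 777,000 × 0.0058333 / (1 − (1+0.0058333)^−300) = $5,491.67.
Total interest on Offer 1 = 300 × $5,491.67 − $777,000 = $870,501.00.
Offer 2: monthly rate = 4.25%/12 = 0.0035417; payment = 777,000 × 0.0035417 / (1 − (1+0.0035417)^−360) = $3,822.37.
Total interest on Offer 2 = 360 × $3,822.37 − $777,000 = $599,053.20.
Offer 2 is lower by $271,447.80.

Offer 2 by $271,448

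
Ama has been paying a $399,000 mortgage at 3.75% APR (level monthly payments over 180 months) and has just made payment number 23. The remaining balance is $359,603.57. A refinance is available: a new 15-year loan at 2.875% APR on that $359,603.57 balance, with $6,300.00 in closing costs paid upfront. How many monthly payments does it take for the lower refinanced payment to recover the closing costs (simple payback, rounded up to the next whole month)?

Current payment = 399,000 × 3.75%/12 / (1 − (1+0.0031250)^−180) = $2,901.62.
Refinanced payment = 359,603.57 × 0.0023958 / (1 − (1+0.0023958)^−180) = $2,461.79.
Monthly savings = $2,901.62 − $2,461.79 = $439.83.
Break-even = $6,300.00 / $439.83 = 14.32 → 15 months.

15 months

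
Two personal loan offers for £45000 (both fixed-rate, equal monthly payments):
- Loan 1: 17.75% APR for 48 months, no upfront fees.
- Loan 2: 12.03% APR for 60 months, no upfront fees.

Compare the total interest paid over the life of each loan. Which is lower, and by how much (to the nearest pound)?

Loan 2 by £3,067

Loan 1: monthly rate = 17.75%/12 = 0.0147917; payment = 45,000 × 0.0147917 / (1 − (1+0.0147917)^−48) = £1,316.00.
Total interest on Loan 1 = 48 × £1,316.00 − £45,000 = £18,168.00.
Loan 2: monthly rate = 12.03%/12 = 0.0100250; payment = 45,000 × 0.0100250 / (1 − (1+0.0100250)^−60) = £1,001.68.
Total interest on Loan 2 = 60 × £1,001.68 − £45,000 = £15,100.80.
Loan 2 is lower by £3,067.20.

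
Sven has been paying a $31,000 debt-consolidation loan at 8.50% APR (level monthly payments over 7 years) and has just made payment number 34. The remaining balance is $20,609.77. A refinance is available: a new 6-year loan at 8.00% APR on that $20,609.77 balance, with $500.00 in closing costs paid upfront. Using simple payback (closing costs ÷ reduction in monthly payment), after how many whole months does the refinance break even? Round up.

Current payment = 31,000 × 8.5%/12 / (1 − (1+0.0070833)^−84) = $490.93.
Refinanced payment = 20,609.77 × 0.0066667 / (1 − (1+0.0066667)^−72) = $361.36.
Monthly savings = $490.93 − $361.36 = $129.57.
Break-even = $500.00 / $129.57 = 3.86 → 4 months.

4 months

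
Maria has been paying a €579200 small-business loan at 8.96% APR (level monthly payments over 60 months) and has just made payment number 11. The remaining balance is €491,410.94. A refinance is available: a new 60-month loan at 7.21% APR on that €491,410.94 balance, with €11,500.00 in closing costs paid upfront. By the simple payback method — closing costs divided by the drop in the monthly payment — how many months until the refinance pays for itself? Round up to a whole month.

6 months

Current payment = 579,200 × 8.96%/12 / (1 − (1+0.0074667)^−60) = €12,012.00.
Refinanced payment = 491,410.94 × 0.0060083 / (1 − (1+0.0060083)^−60) = €9,779.29.
Monthly savings = €12,012.00 − €9,779.29 = €2,232.71.
Break-even = €11,500.00 / €2,232.71 = 5.15 → 6 months.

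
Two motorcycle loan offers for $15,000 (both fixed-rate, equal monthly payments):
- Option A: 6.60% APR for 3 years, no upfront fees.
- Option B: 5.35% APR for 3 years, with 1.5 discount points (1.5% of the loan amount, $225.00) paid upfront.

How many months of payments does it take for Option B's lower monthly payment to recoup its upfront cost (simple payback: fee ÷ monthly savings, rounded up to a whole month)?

Option A: at 6.60% the monthly rate is 0.0055000, so the payment is 15,000 × 0.0055000 / (1 − 1.0055000^−36) = $460.42.
Option B: at 5.35% the monthly rate is 0.0044583, so the payment is 15,000 × 0.0044583 / (1 − 1.0044583^−36) = $451.92.
Monthly savings = $460.42 − $451.92 = $8.50.
Break-even = $225.00 / $8.50 = 26.47 → 27 months.

27 months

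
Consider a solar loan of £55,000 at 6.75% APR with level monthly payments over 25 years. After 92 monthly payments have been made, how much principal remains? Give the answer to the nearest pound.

£46,520

With monthly rate i = 6.75%/12 = 0.0056250, the balance after k of n payments is P · [(1+i)^n − (1+i)^k] / [(1+i)^n − 1].
(1+0.0056250)^300 = 5.38044793 and (1+0.0056250)^92 = 1.67539669, so the balance is 55,000 × (5.38044793 − 1.67539669) / (5.38044793 − 1) = £46,519.86.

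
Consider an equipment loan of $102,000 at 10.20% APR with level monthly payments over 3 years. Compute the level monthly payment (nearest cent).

Monthly rate = 10.2%/12 = 0.0085000; payment = 102,000 × 0.0085000 / (1 − (1+0.0085000)^−36) = $3,300.84.

$3,300.84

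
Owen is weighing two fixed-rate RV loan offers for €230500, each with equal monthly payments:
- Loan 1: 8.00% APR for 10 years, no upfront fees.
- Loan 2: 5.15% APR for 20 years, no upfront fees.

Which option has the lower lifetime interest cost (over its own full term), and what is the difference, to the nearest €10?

Loan 1 by €34,090

Loan 1: monthly rate = 8%/12 = 0.0066667; payment = 230,500 × 0.0066667 / (1 − (1+0.0066667)^−120) = €2,796.60.
Total interest on Loan 1 = 120 × €2,796.60 − €230,500 = €105,092.00.
Loan 2: at 5.15% the monthly rate is 0.0042917, so the payment is 230,500 × 0.0042917 / (1 − 1.0042917^−240) = €1,540.36.
Total interest on Loan 2 = 240 × €1,540.36 − €230,500 = €139,186.40.
Loan 1 is lower by €34,094.40.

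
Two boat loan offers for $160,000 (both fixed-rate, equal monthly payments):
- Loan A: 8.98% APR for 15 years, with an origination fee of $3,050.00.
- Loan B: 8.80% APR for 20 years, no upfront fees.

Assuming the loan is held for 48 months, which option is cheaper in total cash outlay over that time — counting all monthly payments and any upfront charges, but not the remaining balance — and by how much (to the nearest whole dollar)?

Loan B by $12,740

Loan A: at 8.98% the monthly rate is 0.0074833, so the payment is 160,000 × 0.0074833 / (1 − 1.0074833^−180) = $1,620.92.
Loan B: monthly rate = 8.8%/12 = 0.0073333; payment = 160,000 × 0.0073333 / (1 − (1+0.0073333)^−240) = $1,419.05.
Over 48 months: Loan A costs 48 × $1,620.92 + $3,050.00 = $80,854.16; Loan B costs 48 × $1,419.05 = $68,114.40.
Loan B is cheaper by $80,854.16 − $68,114.40 = $12,739.76.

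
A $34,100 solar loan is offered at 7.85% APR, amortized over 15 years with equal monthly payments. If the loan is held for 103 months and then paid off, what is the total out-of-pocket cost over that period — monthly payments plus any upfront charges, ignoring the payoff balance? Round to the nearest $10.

$33,260

Monthly rate = 7.85%/12 = 0.0065417; payment = 34,100 × 0.0065417 / (1 − (1+0.0065417)^−180) = $322.93.
Total outlay = 103 × $322.93 = $33,261.79.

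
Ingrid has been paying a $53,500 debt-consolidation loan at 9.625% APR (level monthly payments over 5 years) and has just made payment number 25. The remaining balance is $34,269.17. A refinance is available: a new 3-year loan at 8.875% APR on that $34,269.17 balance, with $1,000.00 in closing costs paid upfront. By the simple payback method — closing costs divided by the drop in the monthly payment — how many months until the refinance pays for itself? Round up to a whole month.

Current payment = 53,500 × 9.625%/12 / (1 − (1+0.0080208)^−60) = $1,126.87.
Refinanced payment = 34,269.17 × 0.0073958 / (1 − (1+0.0073958)^−36) = $1,087.76.
Monthly savings = $1,126.87 − $1,087.76 = $39.11.
Break-even = $1,000.00 / $39.11 = 25.57 → 26 months.

26 months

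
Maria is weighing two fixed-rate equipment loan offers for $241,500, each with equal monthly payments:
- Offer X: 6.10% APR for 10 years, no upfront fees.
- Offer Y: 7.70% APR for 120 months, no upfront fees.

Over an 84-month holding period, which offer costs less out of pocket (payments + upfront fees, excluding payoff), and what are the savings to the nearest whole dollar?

Offer X: monthly rate = 6.1%/12 = 0.0050833; payment = 241,500 × 0.0050833 / (1 − (1+0.0050833)^−120) = $2,693.29.
Offer Y: monthly rate = 7.7%/12 = 0.0064167; payment = 241,500 × 0.0064167 / (1 − (1+0.0064167)^−120) = $2,891.92.
Over 84 months: Offer X costs 84 × $2,693.29 = $226,236.36; Offer Y costs 84 × $2,891.92 = $242,921.28.
Offer X is cheaper by $242,921.28 − $226,236.36 = $16,684.92.

Offer X by $16,685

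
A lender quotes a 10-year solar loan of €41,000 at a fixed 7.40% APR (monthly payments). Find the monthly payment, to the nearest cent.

At 7.40% the monthly rate is 0.0061667, so the payment is 41,000 × 0.0061667 / (1 − 1.0061667^−120) = €484.54.

€484.54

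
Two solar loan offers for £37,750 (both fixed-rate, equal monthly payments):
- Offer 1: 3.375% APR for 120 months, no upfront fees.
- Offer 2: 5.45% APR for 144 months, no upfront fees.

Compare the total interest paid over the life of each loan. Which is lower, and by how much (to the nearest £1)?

Offer 1 by £6,982

Offer 1: at 3.375% the monthly rate is 0.0028125, so the payment is 37,750 × 0.0028125 / (1 − 1.0028125^−120) = £371.09.
Total interest on Offer 1 = 120 × £371.09 − £37,750 = £6,780.80.
Offer 2: at 5.45% the monthly rate is 0.0045417, so the payment is 37,750 × 0.0045417 / (1 − 1.0045417^−144) = £357.73.
Total interest on Offer 2 = 144 × £357.73 − £37,750 = £13,763.12.
Offer 1 is lower by £6,982.32.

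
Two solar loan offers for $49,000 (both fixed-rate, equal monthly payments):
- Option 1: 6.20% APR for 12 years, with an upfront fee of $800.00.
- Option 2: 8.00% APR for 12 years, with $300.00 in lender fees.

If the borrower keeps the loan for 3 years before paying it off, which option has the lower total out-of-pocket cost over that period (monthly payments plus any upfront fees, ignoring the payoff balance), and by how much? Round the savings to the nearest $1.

Option 1: at 6.20% the monthly rate is 0.0051667, so the payment is 49,000 × 0.0051667 / (1 − 1.0051667^−144) = $483.25.
Option 2: monthly rate = 8%/12 = 0.0066667; payment = 49,000 × 0.0066667 / (1 − (1+0.0066667)^−144) = $530.40.
Over 36 months: Option 1 costs 36 × $483.25 + $800.00 = $18,197.00; Option 2 costs 36 × $530.40 + $300.00 = $19,394.40.
Option 1 is cheaper by $19,394.40 − $18,197.00 = $1,197.40.

Option 1 by $1,197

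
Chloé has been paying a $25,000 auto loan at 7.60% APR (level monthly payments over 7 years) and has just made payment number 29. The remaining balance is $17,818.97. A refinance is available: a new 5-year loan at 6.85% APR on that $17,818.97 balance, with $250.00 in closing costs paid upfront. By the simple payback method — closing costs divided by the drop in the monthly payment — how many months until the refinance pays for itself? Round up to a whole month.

8 months

Current payment = 25,000 × 7.6%/12 / (1 − (1+0.0063333)^−84) = $384.69.
Refinanced payment = 17,818.97 × 0.0057083 / (1 − (1+0.0057083)^−60) = $351.58.
Monthly savings = $384.69 − $351.58 = $33.11.
Break-even = $250.00 / $33.11 = 7.55 → 8 months.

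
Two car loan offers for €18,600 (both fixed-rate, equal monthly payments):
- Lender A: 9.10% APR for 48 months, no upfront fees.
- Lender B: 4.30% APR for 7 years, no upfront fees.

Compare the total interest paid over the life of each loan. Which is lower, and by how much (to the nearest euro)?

Lender A: monthly rate = 9.1%/12 = 0.0075833; payment = 18,600 × 0.0075833 / (1 − (1+0.0075833)^−48) = €463.75.
Total interest on Lender A = 48 × €463.75 − €18,600 = €3,660.00.
Lender B: at 4.30% the monthly rate is 0.0035833, so the payment is 18,600 × 0.0035833 / (1 − 1.0035833^−84) = €256.82.
Total interest on Lender B = 84 × €256.82 − €18,600 = €2,972.88.
Lender B is lower by €687.12.

Lender B by €687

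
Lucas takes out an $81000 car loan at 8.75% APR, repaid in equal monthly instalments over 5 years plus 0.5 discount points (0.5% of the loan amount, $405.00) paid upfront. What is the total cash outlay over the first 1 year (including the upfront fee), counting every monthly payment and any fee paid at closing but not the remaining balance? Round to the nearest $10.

At 8.75% the monthly rate is 0.0072917, so the payment is 81,000 × 0.0072917 / (1 − 1.0072917^−60) = $1,671.62.
Total outlay = 12 × $1,671.62 + $405.00 = $20,464.44.

$20,460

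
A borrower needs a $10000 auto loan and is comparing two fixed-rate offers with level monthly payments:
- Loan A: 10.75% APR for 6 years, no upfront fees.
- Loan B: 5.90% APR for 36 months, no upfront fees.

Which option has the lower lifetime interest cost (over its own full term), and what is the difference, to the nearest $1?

Loan A: at 10.75% the monthly rate is 0.0089583, so the payment is 10,000 × 0.0089583 / (1 − 1.0089583^−72) = $189.06.
Total interest on Loan A = 72 × $189.06 − $10,000 = $3,612.32.
Loan B: monthly rate = 5.9%/12 = 0.0049167; payment = 10,000 × 0.0049167 / (1 − (1+0.0049167)^−36) = $303.77.
Total interest on Loan B = 36 × $303.77 − $10,000 = $935.72.
Loan B is lower by $2,676.60.

Loan B by $2,677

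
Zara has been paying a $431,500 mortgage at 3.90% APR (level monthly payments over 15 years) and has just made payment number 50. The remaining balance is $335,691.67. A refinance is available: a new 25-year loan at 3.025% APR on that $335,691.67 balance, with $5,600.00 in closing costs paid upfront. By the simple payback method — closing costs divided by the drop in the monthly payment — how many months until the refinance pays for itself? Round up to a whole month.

4 months

Current payment = 431,500 × 3.9%/12 / (1 − (1+0.0032500)^−180) = $3,170.17.
Refinanced payment = 335,691.67 × 0.0025208 / (1 − (1+0.0025208)^−300) = $1,596.26.
Monthly savings = $3,170.17 − $1,596.26 = $1,573.91.
Break-even = $5,600.00 / $1,573.91 = 3.56 → 4 months.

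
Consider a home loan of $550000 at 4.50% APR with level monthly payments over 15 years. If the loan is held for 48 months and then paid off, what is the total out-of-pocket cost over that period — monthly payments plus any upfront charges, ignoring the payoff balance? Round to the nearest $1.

$201,958

At 4.50% the monthly rate is 0.0037500, so the payment is 550,000 × 0.0037500 / (1 − 1.0037500^−180) = $4,207.46.
Total outlay = 48 × $4,207.46 = $201,958.08.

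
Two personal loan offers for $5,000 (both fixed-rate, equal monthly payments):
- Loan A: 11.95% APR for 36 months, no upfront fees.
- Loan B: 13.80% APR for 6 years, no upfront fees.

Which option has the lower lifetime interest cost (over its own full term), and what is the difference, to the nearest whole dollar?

Loan A: monthly rate = 11.95%/12 = 0.0099583; payment = 5,000 × 0.0099583 / (1 − (1+0.0099583)^−36) = $165.95.
Total interest on Loan A = 36 × $165.95 − $5,000 = $974.20.
Loan B: monthly rate = 13.8%/12 = 0.0115000; payment = 5,000 × 0.0115000 / (1 − (1+0.0115000)^−72) = $102.49.
Total interest on Loan B = 72 × $102.49 − $5,000 = $2,379.28.
Loan A is lower by $1,405.08.

Loan A by $1,405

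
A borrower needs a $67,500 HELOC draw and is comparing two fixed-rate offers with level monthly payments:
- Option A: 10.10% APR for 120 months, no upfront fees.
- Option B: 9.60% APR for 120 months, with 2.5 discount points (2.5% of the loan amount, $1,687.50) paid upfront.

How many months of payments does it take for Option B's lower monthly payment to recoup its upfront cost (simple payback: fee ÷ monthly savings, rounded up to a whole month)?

Option A: at 10.10% the monthly rate is 0.0084167, so the payment is 67,500 × 0.0084167 / (1 − 1.0084167^−120) = $895.76.
Option B: monthly rate = 9.6%/12 = 0.0080000; payment = 67,500 × 0.0080000 / (1 − (1+0.0080000)^−120) = $877.13.
Monthly savings = $895.76 − $877.13 = $18.63.
Break-even = $1,687.50 / $18.63 = 90.58 → 91 months.

91 months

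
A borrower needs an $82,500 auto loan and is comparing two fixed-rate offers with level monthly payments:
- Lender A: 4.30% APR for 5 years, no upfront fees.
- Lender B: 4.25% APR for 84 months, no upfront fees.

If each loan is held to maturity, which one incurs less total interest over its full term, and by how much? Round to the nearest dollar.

Lender A by $3,691

Lender A: at 4.30% the monthly rate is 0.0035833, so the payment is 82,500 × 0.0035833 / (1 − 1.0035833^−60) = $1,530.56.
Total interest on Lender A = 60 × $1,530.56 − $82,500 = $9,333.60.
Lender B: monthly rate = 4.25%/12 = 0.0035417; payment = 82,500 × 0.0035417 / (1 − (1+0.0035417)^−84) = $1,137.20.
Total interest on Lender B = 84 × $1,137.20 − $82,500 = $13,024.80.
Lender A is lower by $3,691.20.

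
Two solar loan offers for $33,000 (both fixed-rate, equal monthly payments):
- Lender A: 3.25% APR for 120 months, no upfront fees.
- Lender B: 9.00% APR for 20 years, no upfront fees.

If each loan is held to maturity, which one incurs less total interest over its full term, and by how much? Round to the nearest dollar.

Lender A by $32,562

Lender A: monthly rate = 3.25%/12 = 0.0027083; payment = 33,000 × 0.0027083 / (1 − (1+0.0027083)^−120) = $322.47.
Total interest on Lender A = 120 × $322.47 − $33,000 = $5,696.40.
Lender B: monthly rate = 9%/12 = 0.0075000; payment = 33,000 × 0.0075000 / (1 − (1+0.0075000)^−240) = $296.91.
Total interest on Lender B = 240 × $296.91 − $33,000 = $38,258.40.
Lender A is lower by $32,562.00.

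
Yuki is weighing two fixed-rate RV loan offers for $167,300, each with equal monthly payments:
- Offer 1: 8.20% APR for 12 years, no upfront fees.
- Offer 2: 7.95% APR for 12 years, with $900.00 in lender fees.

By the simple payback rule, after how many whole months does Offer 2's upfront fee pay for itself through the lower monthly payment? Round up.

Offer 1: monthly rate = 8.2%/12 = 0.0068333; payment = 167,300 × 0.0068333 / (1 − (1+0.0068333)^−144) = $1,829.34.
Offer 2: at 7.95% the monthly rate is 0.0066250, so the payment is 167,300 × 0.0066250 / (1 − 1.0066250^−144) = $1,806.36.
Monthly savings = $1,829.34 − $1,806.36 = $22.98.
Break-even = $900.00 / $22.98 = 39.16 → 40 months.

40 months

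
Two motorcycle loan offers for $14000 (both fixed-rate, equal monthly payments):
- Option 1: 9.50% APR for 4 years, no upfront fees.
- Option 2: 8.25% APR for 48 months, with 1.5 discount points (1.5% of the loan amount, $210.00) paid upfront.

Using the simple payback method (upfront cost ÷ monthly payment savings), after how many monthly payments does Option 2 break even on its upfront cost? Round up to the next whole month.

Option 1: at 9.50% the monthly rate is 0.0079167, so the payment is 14,000 × 0.0079167 / (1 − 1.0079167^−48) = $351.72.
Option 2: monthly rate = 8.25%/12 = 0.0068750; payment = 14,000 × 0.0068750 / (1 − (1+0.0068750)^−48) = $343.43.
Monthly savings = $351.72 − $343.43 = $8.29.
Break-even = $210.00 / $8.29 = 25.33 → 26 months.

26 months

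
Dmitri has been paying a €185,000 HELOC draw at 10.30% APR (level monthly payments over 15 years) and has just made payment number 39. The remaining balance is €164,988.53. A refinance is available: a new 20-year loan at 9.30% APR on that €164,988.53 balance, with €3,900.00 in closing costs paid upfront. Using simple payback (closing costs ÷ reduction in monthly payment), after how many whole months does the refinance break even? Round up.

Current payment = 185,000 × 10.3%/12 / (1 − (1+0.0085833)^−180) = €2,022.11.
Refinanced payment = 164,988.53 × 0.0077500 / (1 − (1+0.0077500)^−240) = €1,516.43.
Monthly savings = €2,022.11 − €1,516.43 = €505.68.
Break-even = €3,900.00 / €505.68 = 7.71 → 8 months.

8 months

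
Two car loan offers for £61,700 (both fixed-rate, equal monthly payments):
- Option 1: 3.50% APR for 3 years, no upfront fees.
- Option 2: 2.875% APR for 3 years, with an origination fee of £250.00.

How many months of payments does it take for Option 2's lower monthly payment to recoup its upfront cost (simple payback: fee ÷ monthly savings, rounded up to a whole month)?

Option 1: at 3.50% the monthly rate is 0.0029167, so the payment is 61,700 × 0.0029167 / (1 − 1.0029167^−36) = £1,807.94.
Option 2: at 2.875% the monthly rate is 0.0023958, so the payment is 61,700 × 0.0023958 / (1 − 1.0023958^−36) = £1,790.91.
Monthly savings = £1,807.94 − £1,790.91 = £17.03.
Break-even = £250.00 / £17.03 = 14.68 → 15 months.

15 months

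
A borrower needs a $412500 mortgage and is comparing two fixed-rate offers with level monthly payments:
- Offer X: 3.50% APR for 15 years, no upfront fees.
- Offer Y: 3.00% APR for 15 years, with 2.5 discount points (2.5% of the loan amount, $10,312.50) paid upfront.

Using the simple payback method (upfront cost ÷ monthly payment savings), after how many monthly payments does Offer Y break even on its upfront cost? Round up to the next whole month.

103 months

Offer X: at 3.50% the monthly rate is 0.0029167, so the payment is 412,500 × 0.0029167 / (1 − 1.0029167^−180) = $2,948.89.
Offer Y: monthly rate = 3%/12 = 0.0025000; payment = 412,500 × 0.0025000 / (1 − (1+0.0025000)^−180) = $2,848.65.
Monthly savings = $2,948.89 − $2,848.65 = $100.24.
Break-even = $10,312.50 / $100.24 = 102.88 → 103 months.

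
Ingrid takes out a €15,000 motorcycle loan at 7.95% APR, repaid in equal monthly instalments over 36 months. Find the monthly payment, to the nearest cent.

Monthly rate = 7.95%/12 = 0.0066250; payment = 15,000 × 0.0066250 / (1 − (1+0.0066250)^−36) = €469.70.

€469.70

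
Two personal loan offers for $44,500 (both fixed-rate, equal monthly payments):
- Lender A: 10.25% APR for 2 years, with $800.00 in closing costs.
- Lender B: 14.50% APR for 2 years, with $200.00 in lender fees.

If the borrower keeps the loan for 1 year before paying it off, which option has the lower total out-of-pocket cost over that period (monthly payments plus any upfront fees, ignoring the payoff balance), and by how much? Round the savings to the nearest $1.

Lender A: at 10.25% the monthly rate is 0.0085417, so the payment is 44,500 × 0.0085417 / (1 − 1.0085417^−24) = $2,058.59.
Lender B: monthly rate = 14.5%/12 = 0.0120833; payment = 44,500 × 0.0120833 / (1 − (1+0.0120833)^−24) = $2,147.10.
Over 12 months: Lender A costs 12 × $2,058.59 + $800.00 = $25,503.08; Lender B costs 12 × $2,147.10 + $200.00 = $25,965.20.
Lender A is cheaper by $25,965.20 − $25,503.08 = $462.12.

Lender A by $462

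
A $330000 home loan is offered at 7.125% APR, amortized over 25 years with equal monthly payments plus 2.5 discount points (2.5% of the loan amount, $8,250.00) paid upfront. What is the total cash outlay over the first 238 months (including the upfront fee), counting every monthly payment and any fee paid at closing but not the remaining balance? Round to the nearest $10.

$569,630

At 7.125% the monthly rate is 0.0059375, so the payment is 330,000 × 0.0059375 / (1 − 1.0059375^−300) = $2,358.75.
Total outlay = 238 × $2,358.75 + $8,250.00 = $569,632.50.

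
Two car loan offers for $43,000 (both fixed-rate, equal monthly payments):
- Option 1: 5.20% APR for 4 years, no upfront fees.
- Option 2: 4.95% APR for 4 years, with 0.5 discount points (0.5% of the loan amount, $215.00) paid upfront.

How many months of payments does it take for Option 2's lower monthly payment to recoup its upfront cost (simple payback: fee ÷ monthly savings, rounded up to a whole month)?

45 months

Option 1: at 5.20% the monthly rate is 0.0043333, so the payment is 43,000 × 0.0043333 / (1 − 1.0043333^−48) = $994.16.
Option 2: at 4.95% the monthly rate is 0.0041250, so the payment is 43,000 × 0.0041250 / (1 − 1.0041250^−48) = $989.29.
Monthly savings = $994.16 − $989.29 = $4.87.
Break-even = $215.00 / $4.87 = 44.15 → 45 months.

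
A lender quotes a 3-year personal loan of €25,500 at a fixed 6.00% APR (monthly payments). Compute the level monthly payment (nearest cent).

At 6.00% the monthly rate is 0.0050000, so the payment is 25,500 × 0.0050000 / (1 − 1.0050000^−36) = €775.76.

€775.76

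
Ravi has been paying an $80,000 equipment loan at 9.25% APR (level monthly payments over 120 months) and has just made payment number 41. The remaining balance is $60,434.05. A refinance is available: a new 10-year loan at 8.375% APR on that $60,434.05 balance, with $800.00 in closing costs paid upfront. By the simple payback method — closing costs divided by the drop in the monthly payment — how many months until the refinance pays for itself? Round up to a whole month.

Current payment = 80,000 × 9.25%/12 / (1 − (1+0.0077083)^−120) = $1,024.26.
Refinanced payment = 60,434.05 × 0.0069792 / (1 − (1+0.0069792)^−120) = $745.26.
Monthly savings = $1,024.26 − $745.26 = $279.00.
Break-even = $800.00 / $279.00 = 2.87 → 3 months.

3 months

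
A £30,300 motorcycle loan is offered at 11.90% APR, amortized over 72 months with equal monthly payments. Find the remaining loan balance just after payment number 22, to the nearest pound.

With monthly rate i = 11.9%/12 = 0.0099167, the balance after k of n payments is P · [(1+i)^n − (1+i)^k] / [(1+i)^n − 1].
(1+0.0099167)^72 = 2.03497388 and (1+0.0099167)^22 = 1.24245843, so the balance is 30,300 × (2.03497388 − 1.24245843) / (2.03497388 − 1) = £23,201.76.

£23,202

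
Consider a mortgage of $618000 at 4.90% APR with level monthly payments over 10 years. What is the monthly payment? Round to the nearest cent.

Monthly rate = 4.9%/12 = 0.0040833; payment = 618,000 × 0.0040833 / (1 − (1+0.0040833)^−120) = $6,524.68.

$6,524.68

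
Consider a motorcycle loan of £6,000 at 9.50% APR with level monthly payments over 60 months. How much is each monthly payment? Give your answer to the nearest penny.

At 9.50% the monthly rate is 0.0079167, so the payment is 6,000 × 0.0079167 / (1 − 1.0079167^−60) = £126.01.

£126.01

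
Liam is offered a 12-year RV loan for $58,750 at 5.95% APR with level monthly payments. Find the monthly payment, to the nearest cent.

At 5.95% the monthly rate is 0.0049583, so the payment is 58,750 × 0.0049583 / (1 − 1.0049583^−144) = $571.79.

$571.79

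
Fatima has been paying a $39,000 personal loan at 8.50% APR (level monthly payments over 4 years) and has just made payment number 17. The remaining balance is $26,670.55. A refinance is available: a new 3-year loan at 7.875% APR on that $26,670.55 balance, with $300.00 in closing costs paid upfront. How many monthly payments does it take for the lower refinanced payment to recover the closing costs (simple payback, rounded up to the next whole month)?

Current payment = 39,000 × 8.5%/12 / (1 − (1+0.0070833)^−48) = $961.28.
Refinanced payment = 26,670.55 × 0.0065625 / (1 − (1+0.0065625)^−36) = $834.22.
Monthly savings = $961.28 − $834.22 = $127.06.
Break-even = $300.00 / $127.06 = 2.36 → 3 months.

3 months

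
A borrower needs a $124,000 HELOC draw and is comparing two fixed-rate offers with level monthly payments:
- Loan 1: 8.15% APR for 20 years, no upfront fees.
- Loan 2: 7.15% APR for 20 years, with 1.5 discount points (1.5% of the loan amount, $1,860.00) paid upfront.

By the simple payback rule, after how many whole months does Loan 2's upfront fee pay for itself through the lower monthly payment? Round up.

Loan 1: at 8.15% the monthly rate is 0.0067917, so the payment is 124,000 × 0.0067917 / (1 − 1.0067917^−240) = $1,048.79.
Loan 2: monthly rate = 7.15%/12 = 0.0059583; payment = 124,000 × 0.0059583 / (1 − (1+0.0059583)^−240) = $972.57.
Monthly savings = $1,048.79 − $972.57 = $76.22.
Break-even = $1,860.00 / $76.22 = 24.40 → 25 months.

25 months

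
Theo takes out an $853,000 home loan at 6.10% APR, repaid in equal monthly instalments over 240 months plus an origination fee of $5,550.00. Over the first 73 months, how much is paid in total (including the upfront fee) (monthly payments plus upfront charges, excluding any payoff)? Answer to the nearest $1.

At 6.10% the monthly rate is 0.0050833, so the payment is 853,000 × 0.0050833 / (1 − 1.0050833^−240) = $6,160.47.
Total outlay = 73 × $6,160.47 + $5,550.00 = $455,264.31.

$455,264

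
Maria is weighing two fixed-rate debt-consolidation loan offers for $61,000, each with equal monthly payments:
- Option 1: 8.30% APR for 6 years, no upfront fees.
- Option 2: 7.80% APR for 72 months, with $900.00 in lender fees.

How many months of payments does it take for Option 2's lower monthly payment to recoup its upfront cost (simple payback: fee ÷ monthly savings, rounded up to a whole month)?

61 months

Option 1: at 8.30% the monthly rate is 0.0069167, so the payment is 61,000 × 0.0069167 / (1 − 1.0069167^−72) = $1,078.49.
Option 2: at 7.80% the monthly rate is 0.0065000, so the payment is 61,000 × 0.0065000 / (1 − 1.0065000^−72) = $1,063.58.
Monthly savings = $1,078.49 − $1,063.58 = $14.91.
Break-even = $900.00 / $14.91 = 60.36 → 61 months.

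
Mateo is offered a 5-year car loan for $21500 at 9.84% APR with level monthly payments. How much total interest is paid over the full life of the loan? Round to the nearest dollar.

At 9.84% the monthly rate is 0.0082000, so the payment is 21,500 × 0.0082000 / (1 − 1.0082000^−60) = $455.12.
Total paid = 60 × $455.12 = $27,307.20; interest = $27,307.20 − $21,500 = $5,807.20.

$5,807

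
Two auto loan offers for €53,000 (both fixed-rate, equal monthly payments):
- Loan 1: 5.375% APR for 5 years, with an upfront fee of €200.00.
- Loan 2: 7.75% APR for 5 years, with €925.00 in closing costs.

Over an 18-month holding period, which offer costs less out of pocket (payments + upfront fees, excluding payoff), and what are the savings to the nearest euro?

Loan 1 by €1,787

Loan 1: at 5.375% the monthly rate is 0.0044792, so the payment is 53,000 × 0.0044792 / (1 − 1.0044792^−60) = €1,009.31.
Loan 2: at 7.75% the monthly rate is 0.0064583, so the payment is 53,000 × 0.0064583 / (1 − 1.0064583^−60) = €1,068.32.
Over 18 months: Loan 1 costs 18 × €1,009.31 + €200.00 = €18,367.58; Loan 2 costs 18 × €1,068.32 + €925.00 = €20,154.76.
Loan 1 is cheaper by €20,154.76 − €18,367.58 = €1,787.18.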